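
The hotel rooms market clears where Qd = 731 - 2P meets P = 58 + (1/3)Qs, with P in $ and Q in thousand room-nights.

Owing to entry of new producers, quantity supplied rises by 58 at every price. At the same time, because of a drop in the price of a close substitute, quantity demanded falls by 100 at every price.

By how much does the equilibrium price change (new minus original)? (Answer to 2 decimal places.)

-31.60

Solve the original market: 731 - 2P = 3P - 174, hence P = 181 and Q = 369.
With the change applied: demand Qd = 631 - 2P, supply Qs = 3P - 116.
Setting them equal: 631 - 2P = 3P - 116 → 747 = 5P, so P = 149.4 and Q = 332.2.
ΔP = 149.4 − 181 = -31.60.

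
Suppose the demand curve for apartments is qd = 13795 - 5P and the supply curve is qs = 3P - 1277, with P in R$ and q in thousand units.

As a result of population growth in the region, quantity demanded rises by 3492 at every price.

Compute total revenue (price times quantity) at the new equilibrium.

Before the shock: 13795 - 5P = 3P - 1277 ⇒ 15072 = 8P ⇒ P = 1884, q = 4375.
The new curves are qd = 17287 - 5P (demand) and qs = 3P - 1277 (supply).
Clearing the new market: 17287 - 5P = 3P - 1277, so P = 2320.5 and q = 5684.5.
New expenditure = 2320.5 × 5684.5 = 13190882.25.

13190882.25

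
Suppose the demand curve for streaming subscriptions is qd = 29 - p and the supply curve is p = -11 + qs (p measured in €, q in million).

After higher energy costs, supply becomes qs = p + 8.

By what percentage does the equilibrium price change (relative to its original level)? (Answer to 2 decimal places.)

Solve the original market: 29 - p = p + 11, hence p = 9 and q = 20.
The new curves are qd = 29 - p (demand) and qs = p + 8 (supply).
Clearing the new market: 29 - p = p + 8, so p = 10.5 and q = 18.5.
%Δp = (10.5 − 9) / 9 × 100 = +16.67%.

+16.67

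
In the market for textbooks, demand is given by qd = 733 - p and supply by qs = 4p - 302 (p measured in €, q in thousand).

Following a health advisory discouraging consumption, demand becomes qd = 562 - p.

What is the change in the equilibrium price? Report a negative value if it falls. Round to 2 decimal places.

Solve the original market: 733 - p = 4p - 302, hence p = 207 and q = 526.
With the change applied: demand qd = 562 - p, supply qs = 4p - 302.
Equate the new curves: 562 - p = 4p - 302, giving 864 = 5p, p = 172.8, q = 389.2.
Δp = 172.8 − 207 = -34.20.

-34.20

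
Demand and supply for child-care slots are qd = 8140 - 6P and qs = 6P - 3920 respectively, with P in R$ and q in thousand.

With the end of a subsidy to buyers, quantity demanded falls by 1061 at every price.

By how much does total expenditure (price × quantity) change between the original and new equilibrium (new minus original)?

Initially, 8140 - 6P = 6P - 3920, so 12060 = 12P and P = 1005, q = 2110.
The shock moves the curves to qd = 7079 - 6P and qs = 6P - 3920.
New equilibrium: 7079 - 6P = 6P - 3920 ⇒ 10999 = 12P ⇒ P = 10999/12 ≈ 916.5833, q = 1579.5.
Expenditure moves from 1005×2110 = 2120550 to 916.5833×1579.5 = 1447743.375; change = -672806.625.

-672806.625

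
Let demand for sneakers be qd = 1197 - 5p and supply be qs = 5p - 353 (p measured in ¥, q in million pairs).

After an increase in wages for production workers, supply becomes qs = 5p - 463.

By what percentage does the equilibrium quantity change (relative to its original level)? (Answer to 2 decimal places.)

-13.03

Solve the original market: 1197 - 5p = 5p - 353, hence p = 155 and q = 422.
After the shift, demand is qd = 1197 - 5p and supply is qs = 5p - 463.
Clearing the new market: 1197 - 5p = 5p - 463, so p = 166 and q = 367.
%Δq = (367 − 422) / 422 × 100 = -13.03%.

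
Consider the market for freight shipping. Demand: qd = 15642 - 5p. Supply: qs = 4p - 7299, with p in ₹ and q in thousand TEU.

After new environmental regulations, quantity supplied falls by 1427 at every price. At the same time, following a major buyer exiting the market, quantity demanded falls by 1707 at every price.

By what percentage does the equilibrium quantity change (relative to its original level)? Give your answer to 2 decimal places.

-53.55

Before the shock: 15642 - 5p = 4p - 7299 ⇒ 22941 = 9p ⇒ p = 2549, q = 2897.
The shock moves the curves to qd = 13935 - 5p and qs = 4p - 8726.
New equilibrium: 13935 - 5p = 4p - 8726 ⇒ 22661 = 9p ⇒ p = 22661/9 ≈ 2517.8889, q = 12110/9 ≈ 1345.5556.
%Δq = (1345.5556 − 2897) / 2897 × 100 = -53.55%.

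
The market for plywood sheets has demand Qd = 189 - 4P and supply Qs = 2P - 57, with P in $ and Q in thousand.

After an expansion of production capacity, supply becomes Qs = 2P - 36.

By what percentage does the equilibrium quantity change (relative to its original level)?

+56

Solve the original market: 189 - 4P = 2P - 57, hence P = 41 and Q = 25.
The shock moves the curves to Qd = 189 - 4P and Qs = 2P - 36.
Setting them equal: 189 - 4P = 2P - 36 → 225 = 6P, so P = 37.5 and Q = 39.
%ΔQ = (39 − 25) / 25 × 100 = +56%.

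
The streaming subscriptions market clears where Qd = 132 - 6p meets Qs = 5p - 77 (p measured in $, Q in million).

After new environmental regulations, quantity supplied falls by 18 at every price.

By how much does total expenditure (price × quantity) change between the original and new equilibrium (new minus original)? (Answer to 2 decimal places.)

-173.16

Before the shock: 132 - 6p = 5p - 77 ⇒ 209 = 11p ⇒ p = 19, Q = 18.
After the shift, demand is Qd = 132 - 6p and supply is Qs = 5p - 95.
New equilibrium: 132 - 6p = 5p - 95 ⇒ 227 = 11p ⇒ p = 227/11 ≈ 20.6364, Q = 90/11 ≈ 8.1818.
Expenditure moves from 19×18 = 342 to 20.6364×8.1818 = 168.8430; change = -173.16.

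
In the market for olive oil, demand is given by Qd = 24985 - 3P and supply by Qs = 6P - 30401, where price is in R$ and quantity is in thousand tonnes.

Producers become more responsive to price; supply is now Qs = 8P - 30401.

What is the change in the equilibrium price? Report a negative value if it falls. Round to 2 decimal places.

Solve the original market: 24985 - 3P = 6P - 30401, hence P = 6154 and Q = 6523.
The shock moves the curves to Qd = 24985 - 3P and Qs = 8P - 30401.
Setting them equal: 24985 - 3P = 8P - 30401 → 55386 = 11P, so P = 55386/11 ≈ 5035.0909 and Q = 108677/11 ≈ 9879.7273.
ΔP = 5035.0909 − 6154 = -1118.91.

-1118.91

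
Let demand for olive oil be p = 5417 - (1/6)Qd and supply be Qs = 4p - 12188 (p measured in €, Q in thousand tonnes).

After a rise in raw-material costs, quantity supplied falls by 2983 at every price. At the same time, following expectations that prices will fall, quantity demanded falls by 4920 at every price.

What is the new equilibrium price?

4275.3

Original equilibrium: 32502 - 6p = 4p - 12188 gives 44690 = 10p, so p = 4469 and Q = 5688.
After the shift, demand is Qd = 27582 - 6p and supply is Qs = 4p - 15171.
Clearing the new market: 27582 - 6p = 4p - 15171, so p = 4275.3 and Q = 1930.2.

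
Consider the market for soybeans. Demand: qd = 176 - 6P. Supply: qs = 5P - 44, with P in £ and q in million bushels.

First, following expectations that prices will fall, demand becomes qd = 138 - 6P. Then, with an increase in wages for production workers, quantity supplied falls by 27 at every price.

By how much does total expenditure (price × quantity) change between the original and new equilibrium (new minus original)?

-664

Original equilibrium: 176 - 6P = 5P - 44 gives 220 = 11P, so P = 20 and q = 56.
With the change applied: demand qd = 138 - 6P, supply qs = 5P - 71.
Setting them equal: 138 - 6P = 5P - 71 → 209 = 11P, so P = 19 and q = 24.
Expenditure moves from 20×56 = 1120 to 19×24 = 456; change = -664.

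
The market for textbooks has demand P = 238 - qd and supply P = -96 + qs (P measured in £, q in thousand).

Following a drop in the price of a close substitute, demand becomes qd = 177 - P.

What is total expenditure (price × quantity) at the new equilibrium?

Original equilibrium: 238 - P = P + 96 gives 142 = 2P, so P = 71 and q = 167.
The shock moves the curves to qd = 177 - P and qs = P + 96.
Setting them equal: 177 - P = P + 96 → 81 = 2P, so P = 40.5 and q = 136.5.
New expenditure = 40.5 × 136.5 = 5528.25.

5528.25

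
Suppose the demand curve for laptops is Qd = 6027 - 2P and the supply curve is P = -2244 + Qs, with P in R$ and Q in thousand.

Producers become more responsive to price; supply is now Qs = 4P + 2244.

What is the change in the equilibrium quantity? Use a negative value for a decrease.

+1261

Original equilibrium: 6027 - 2P = P + 2244 gives 3783 = 3P, so P = 1261 and Q = 3505.
The shock moves the curves to Qd = 6027 - 2P and Qs = 4P + 2244.
Clearing the new market: 6027 - 2P = 4P + 2244, so P = 630.5 and Q = 4766.
ΔQ = 4766 − 3505 = +1261.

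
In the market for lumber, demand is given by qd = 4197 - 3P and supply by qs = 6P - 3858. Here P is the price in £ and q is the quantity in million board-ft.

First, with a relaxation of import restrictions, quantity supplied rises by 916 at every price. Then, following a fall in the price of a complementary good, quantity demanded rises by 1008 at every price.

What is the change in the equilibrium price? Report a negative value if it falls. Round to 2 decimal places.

Before the shock: 4197 - 3P = 6P - 3858 ⇒ 8055 = 9P ⇒ P = 895, q = 1512.
After the shift, demand is qd = 5205 - 3P and supply is qs = 6P - 2942.
Setting them equal: 5205 - 3P = 6P - 2942 → 8147 = 9P, so P = 8147/9 ≈ 905.2222 and q = 7468/3 ≈ 2489.3333.
ΔP = 905.2222 − 895 = +10.22.

+10.22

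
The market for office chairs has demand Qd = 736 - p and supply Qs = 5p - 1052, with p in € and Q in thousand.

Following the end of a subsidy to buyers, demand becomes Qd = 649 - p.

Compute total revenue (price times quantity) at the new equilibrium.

Solve the original market: 736 - p = 5p - 1052, hence p = 298 and Q = 438.
The new curves are Qd = 649 - p (demand) and Qs = 5p - 1052 (supply).
Setting them equal: 649 - p = 5p - 1052 → 1701 = 6p, so p = 283.5 and Q = 365.5.
New expenditure = 283.5 × 365.5 = 103619.25.

103619.25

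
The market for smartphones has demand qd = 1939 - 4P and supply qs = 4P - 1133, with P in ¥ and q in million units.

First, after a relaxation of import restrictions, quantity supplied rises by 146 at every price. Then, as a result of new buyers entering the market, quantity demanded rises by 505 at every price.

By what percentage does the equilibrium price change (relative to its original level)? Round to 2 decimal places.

+11.69

Before the shock: 1939 - 4P = 4P - 1133 ⇒ 3072 = 8P ⇒ P = 384, q = 403.
The shock moves the curves to qd = 2444 - 4P and qs = 4P - 987.
Equate the new curves: 2444 - 4P = 4P - 987, giving 3431 = 8P, P = 428.875, q = 728.5.
%ΔP = (428.875 − 384) / 384 × 100 = +11.69%.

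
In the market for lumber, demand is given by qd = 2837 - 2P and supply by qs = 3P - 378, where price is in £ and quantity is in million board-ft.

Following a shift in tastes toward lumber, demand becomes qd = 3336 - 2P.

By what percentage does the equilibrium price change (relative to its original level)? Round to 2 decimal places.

+15.52

Initially, 2837 - 2P = 3P - 378, so 3215 = 5P and P = 643, q = 1551.
After the shift, demand is qd = 3336 - 2P and supply is qs = 3P - 378.
Equate the new curves: 3336 - 2P = 3P - 378, giving 3714 = 5P, P = 742.8, q = 1850.4.
%ΔP = (742.8 − 643) / 643 × 100 = +15.52%.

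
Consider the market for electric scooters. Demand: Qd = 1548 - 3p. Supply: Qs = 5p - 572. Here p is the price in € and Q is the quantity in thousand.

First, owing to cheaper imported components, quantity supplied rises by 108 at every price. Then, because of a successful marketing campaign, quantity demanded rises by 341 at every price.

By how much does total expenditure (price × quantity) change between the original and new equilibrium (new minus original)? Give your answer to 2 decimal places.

+96528.58

Solve the original market: 1548 - 3p = 5p - 572, hence p = 265 and Q = 753.
After the shift, demand is Qd = 1889 - 3p and supply is Qs = 5p - 464.
New equilibrium: 1889 - 3p = 5p - 464 ⇒ 2353 = 8p ⇒ p = 294.125, Q = 1006.625.
Expenditure moves from 265×753 = 199545 to 294.125×1006.625 = 296073.578125; change = +96528.58.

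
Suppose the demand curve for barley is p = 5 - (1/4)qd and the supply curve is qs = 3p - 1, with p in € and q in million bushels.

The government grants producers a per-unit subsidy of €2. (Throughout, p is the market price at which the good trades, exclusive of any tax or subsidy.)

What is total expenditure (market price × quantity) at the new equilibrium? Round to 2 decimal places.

Original equilibrium: 20 - 4p = 3p - 1 gives 21 = 7p, so p = 3 and q = 8.
Since sellers receive the price plus the subsidy, the effective supply curve becomes qs = 3p + 5.
Equate the new curves: 20 - 4p = 3p + 5, giving 15 = 7p, p = 15/7 ≈ 2.1429, q = 80/7 ≈ 11.4286.
New expenditure = 2.1429 × 11.4286 = 24.49.

24.49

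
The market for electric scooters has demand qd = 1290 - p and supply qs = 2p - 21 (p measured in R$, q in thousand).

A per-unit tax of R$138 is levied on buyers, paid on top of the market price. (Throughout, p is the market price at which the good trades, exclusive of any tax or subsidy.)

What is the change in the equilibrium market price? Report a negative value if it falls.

Solve the original market: 1290 - p = 2p - 21, hence p = 437 and q = 853.
Since buyers pay the price plus the tax, the effective demand curve becomes qd = 1152 - p.
Clearing the new market: 1152 - p = 2p - 21, so p = 391 and q = 761.
Δp = 391 − 437 = -46.

-46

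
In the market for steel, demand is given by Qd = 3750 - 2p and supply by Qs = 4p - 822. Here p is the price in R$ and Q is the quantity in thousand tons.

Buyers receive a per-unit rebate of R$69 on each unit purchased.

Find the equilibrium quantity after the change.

Initially, 3750 - 2p = 4p - 822, so 4572 = 6p and p = 762, Q = 2226.
Since buyers' out-of-pocket price is the market price minus the rebate, the effective demand curve becomes Qd = 3888 - 2p.
Equate the new curves: 3888 - 2p = 4p - 822, giving 4710 = 6p, p = 785, Q = 2318.

2318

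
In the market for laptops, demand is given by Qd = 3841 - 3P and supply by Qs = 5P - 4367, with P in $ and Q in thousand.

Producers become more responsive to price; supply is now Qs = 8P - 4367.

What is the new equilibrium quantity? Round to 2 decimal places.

1602.45

Original equilibrium: 3841 - 3P = 5P - 4367 gives 8208 = 8P, so P = 1026 and Q = 763.
After the shift, demand is Qd = 3841 - 3P and supply is Qs = 8P - 4367.
Setting them equal: 3841 - 3P = 8P - 4367 → 8208 = 11P, so P = 8208/11 ≈ 746.1818 and Q = 17627/11 ≈ 1602.4545.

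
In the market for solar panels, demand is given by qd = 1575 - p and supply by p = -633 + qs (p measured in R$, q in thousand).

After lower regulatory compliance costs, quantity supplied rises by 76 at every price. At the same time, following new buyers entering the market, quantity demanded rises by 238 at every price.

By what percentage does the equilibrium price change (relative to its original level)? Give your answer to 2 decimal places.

+17.20

Original equilibrium: 1575 - p = p + 633 gives 942 = 2p, so p = 471 and q = 1104.
The shock moves the curves to qd = 1813 - p and qs = p + 709.
Equate the new curves: 1813 - p = p + 709, giving 1104 = 2p, p = 552, q = 1261.
%Δp = (552 − 471) / 471 × 100 = +17.20%.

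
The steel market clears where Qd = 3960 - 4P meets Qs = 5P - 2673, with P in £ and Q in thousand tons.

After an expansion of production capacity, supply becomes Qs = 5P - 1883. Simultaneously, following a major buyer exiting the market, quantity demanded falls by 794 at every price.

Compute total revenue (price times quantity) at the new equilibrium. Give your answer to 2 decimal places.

517242.00

Initially, 3960 - 4P = 5P - 2673, so 6633 = 9P and P = 737, Q = 1012.
With the change applied: demand Qd = 3166 - 4P, supply Qs = 5P - 1883.
New equilibrium: 3166 - 4P = 5P - 1883 ⇒ 5049 = 9P ⇒ P = 561, Q = 922.
New expenditure = 561 × 922 = 517242.00.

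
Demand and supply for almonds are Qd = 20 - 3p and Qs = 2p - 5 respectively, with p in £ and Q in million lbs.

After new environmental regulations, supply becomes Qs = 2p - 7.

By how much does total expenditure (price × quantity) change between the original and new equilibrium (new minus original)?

-4.48

Solve the original market: 20 - 3p = 2p - 5, hence p = 5 and Q = 5.
The new curves are Qd = 20 - 3p (demand) and Qs = 2p - 7 (supply).
Equate the new curves: 20 - 3p = 2p - 7, giving 27 = 5p, p = 5.4, Q = 3.8.
Expenditure moves from 5×5 = 25 to 5.4×3.8 = 20.52; change = -4.48.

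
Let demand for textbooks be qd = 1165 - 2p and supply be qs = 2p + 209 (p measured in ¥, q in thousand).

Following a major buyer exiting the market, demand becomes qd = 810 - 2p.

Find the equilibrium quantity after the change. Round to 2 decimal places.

Initially, 1165 - 2p = 2p + 209, so 956 = 4p and p = 239, q = 687.
After the shift, demand is qd = 810 - 2p and supply is qs = 2p + 209.
New equilibrium: 810 - 2p = 2p + 209 ⇒ 601 = 4p ⇒ p = 150.25, q = 509.5.

509.50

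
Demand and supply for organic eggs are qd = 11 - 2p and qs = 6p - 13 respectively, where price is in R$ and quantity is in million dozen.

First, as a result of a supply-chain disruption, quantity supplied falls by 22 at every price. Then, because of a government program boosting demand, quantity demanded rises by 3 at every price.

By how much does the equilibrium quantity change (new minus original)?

Initially, 11 - 2p = 6p - 13, so 24 = 8p and p = 3, q = 5.
After the shift, demand is qd = 14 - 2p and supply is qs = 6p - 35.
Equate the new curves: 14 - 2p = 6p - 35, giving 49 = 8p, p = 6.125, q = 1.75.
Δq = 1.75 − 5 = -3.25.

-3.25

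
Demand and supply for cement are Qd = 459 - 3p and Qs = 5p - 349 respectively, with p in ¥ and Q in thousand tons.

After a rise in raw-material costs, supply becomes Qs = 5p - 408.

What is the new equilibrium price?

Initially, 459 - 3p = 5p - 349, so 808 = 8p and p = 101, Q = 156.
The shock moves the curves to Qd = 459 - 3p and Qs = 5p - 408.
Clearing the new market: 459 - 3p = 5p - 408, so p = 108.375 and Q = 133.875.

108.375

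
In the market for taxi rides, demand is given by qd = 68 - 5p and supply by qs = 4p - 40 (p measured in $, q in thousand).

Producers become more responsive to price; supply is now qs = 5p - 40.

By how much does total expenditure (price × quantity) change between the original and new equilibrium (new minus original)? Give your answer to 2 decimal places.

Before the shock: 68 - 5p = 4p - 40 ⇒ 108 = 9p ⇒ p = 12, q = 8.
The new curves are qd = 68 - 5p (demand) and qs = 5p - 40 (supply).
Clearing the new market: 68 - 5p = 5p - 40, so p = 10.8 and q = 14.
Expenditure moves from 12×8 = 96 to 10.8×14 = 151.2; change = +55.20.

+55.20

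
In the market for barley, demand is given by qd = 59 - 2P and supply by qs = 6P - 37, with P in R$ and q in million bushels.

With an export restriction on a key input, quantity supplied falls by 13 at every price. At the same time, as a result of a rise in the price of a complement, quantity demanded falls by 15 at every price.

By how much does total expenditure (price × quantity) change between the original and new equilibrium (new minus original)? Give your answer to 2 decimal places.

Before the shock: 59 - 2P = 6P - 37 ⇒ 96 = 8P ⇒ P = 12, q = 35.
The shock moves the curves to qd = 44 - 2P and qs = 6P - 50.
Equate the new curves: 44 - 2P = 6P - 50, giving 94 = 8P, P = 11.75, q = 20.5.
Expenditure moves from 12×35 = 420 to 11.75×20.5 = 240.875; change = -179.13.

-179.13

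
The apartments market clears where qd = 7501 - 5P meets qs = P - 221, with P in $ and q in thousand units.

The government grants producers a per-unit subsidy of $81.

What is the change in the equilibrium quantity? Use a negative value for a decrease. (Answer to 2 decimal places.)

Initially, 7501 - 5P = P - 221, so 7722 = 6P and P = 1287, q = 1066.
Since sellers receive the price plus the subsidy, the effective supply curve becomes qs = P - 140.
Clearing the new market: 7501 - 5P = P - 140, so P = 1273.5 and q = 1133.5.
Δq = 1133.5 − 1066 = +67.50.

+67.50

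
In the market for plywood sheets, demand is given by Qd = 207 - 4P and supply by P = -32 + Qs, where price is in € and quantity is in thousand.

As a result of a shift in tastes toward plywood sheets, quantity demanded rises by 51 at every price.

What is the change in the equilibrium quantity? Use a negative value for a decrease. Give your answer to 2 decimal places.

Initially, 207 - 4P = P + 32, so 175 = 5P and P = 35, Q = 67.
After the shift, demand is Qd = 258 - 4P and supply is Qs = P + 32.
Equate the new curves: 258 - 4P = P + 32, giving 226 = 5P, P = 45.2, Q = 77.2.
ΔQ = 77.2 − 67 = +10.20.

+10.20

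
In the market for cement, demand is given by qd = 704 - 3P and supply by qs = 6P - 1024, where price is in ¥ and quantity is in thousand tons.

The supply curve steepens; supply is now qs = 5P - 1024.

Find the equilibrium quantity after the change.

56

Before the shock: 704 - 3P = 6P - 1024 ⇒ 1728 = 9P ⇒ P = 192, q = 128.
The shock moves the curves to qd = 704 - 3P and qs = 5P - 1024.
Setting them equal: 704 - 3P = 5P - 1024 → 1728 = 8P, so P = 216 and q = 56.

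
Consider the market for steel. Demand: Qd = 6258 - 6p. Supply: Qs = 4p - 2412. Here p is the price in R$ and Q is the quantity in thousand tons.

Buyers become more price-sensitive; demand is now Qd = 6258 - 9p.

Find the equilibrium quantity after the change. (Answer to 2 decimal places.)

255.69

Before the shock: 6258 - 6p = 4p - 2412 ⇒ 8670 = 10p ⇒ p = 867, Q = 1056.
The new curves are Qd = 6258 - 9p (demand) and Qs = 4p - 2412 (supply).
Clearing the new market: 6258 - 9p = 4p - 2412, so p = 8670/13 ≈ 666.9231 and Q = 3324/13 ≈ 255.6923.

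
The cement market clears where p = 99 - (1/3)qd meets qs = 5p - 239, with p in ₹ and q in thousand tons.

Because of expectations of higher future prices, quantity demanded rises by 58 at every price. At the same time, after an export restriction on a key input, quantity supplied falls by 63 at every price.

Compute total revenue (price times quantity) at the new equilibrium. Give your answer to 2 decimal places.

Initially, 297 - 3p = 5p - 239, so 536 = 8p and p = 67, q = 96.
The shock moves the curves to qd = 355 - 3p and qs = 5p - 302.
New equilibrium: 355 - 3p = 5p - 302 ⇒ 657 = 8p ⇒ p = 82.125, q = 108.625.
New expenditure = 82.125 × 108.625 = 8920.83.

8920.83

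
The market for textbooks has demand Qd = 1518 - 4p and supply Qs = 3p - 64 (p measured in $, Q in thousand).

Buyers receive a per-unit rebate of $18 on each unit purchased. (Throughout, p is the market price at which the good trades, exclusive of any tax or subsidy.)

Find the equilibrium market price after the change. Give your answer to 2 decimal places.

236.29

Before the shock: 1518 - 4p = 3p - 64 ⇒ 1582 = 7p ⇒ p = 226, Q = 614.
Since buyers' out-of-pocket price is the market price minus the rebate, the effective demand curve becomes Qd = 1590 - 4p.
Clearing the new market: 1590 - 4p = 3p - 64, so p = 1654/7 ≈ 236.2857 and Q = 4514/7 ≈ 644.8571.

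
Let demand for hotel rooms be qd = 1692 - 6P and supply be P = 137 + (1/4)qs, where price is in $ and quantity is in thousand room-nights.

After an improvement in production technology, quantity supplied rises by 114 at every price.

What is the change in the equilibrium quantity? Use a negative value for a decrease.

Initially, 1692 - 6P = 4P - 548, so 2240 = 10P and P = 224, q = 348.
After the shift, demand is qd = 1692 - 6P and supply is qs = 4P - 434.
New equilibrium: 1692 - 6P = 4P - 434 ⇒ 2126 = 10P ⇒ P = 212.6, q = 416.4.
Δq = 416.4 − 348 = +68.4.

+68.4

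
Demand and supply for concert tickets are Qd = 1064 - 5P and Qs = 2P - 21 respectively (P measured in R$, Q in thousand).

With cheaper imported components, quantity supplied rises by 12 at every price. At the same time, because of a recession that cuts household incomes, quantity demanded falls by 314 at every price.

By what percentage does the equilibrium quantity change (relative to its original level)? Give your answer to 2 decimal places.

-28.08

Original equilibrium: 1064 - 5P = 2P - 21 gives 1085 = 7P, so P = 155 and Q = 289.
The shock moves the curves to Qd = 750 - 5P and Qs = 2P - 9.
Setting them equal: 750 - 5P = 2P - 9 → 759 = 7P, so P = 759/7 ≈ 108.4286 and Q = 1455/7 ≈ 207.8571.
%ΔQ = (207.8571 − 289) / 289 × 100 = -28.08%.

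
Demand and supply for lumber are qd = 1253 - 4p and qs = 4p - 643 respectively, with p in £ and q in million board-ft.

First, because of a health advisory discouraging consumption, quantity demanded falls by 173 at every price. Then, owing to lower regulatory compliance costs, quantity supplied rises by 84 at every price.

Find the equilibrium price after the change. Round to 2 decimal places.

Original equilibrium: 1253 - 4p = 4p - 643 gives 1896 = 8p, so p = 237 and q = 305.
The new curves are qd = 1080 - 4p (demand) and qs = 4p - 559 (supply).
Setting them equal: 1080 - 4p = 4p - 559 → 1639 = 8p, so p = 204.875 and q = 260.5.

204.88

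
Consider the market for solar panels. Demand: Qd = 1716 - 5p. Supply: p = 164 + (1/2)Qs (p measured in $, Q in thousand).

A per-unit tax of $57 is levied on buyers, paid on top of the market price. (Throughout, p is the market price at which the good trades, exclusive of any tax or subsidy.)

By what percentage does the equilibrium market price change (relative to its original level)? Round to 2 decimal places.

Original equilibrium: 1716 - 5p = 2p - 328 gives 2044 = 7p, so p = 292 and Q = 256.
Since buyers pay the price plus the tax, the effective demand curve becomes Qd = 1431 - 5p.
Clearing the new market: 1431 - 5p = 2p - 328, so p = 1759/7 ≈ 251.2857 and Q = 1222/7 ≈ 174.5714.
%Δp = (251.2857 − 292) / 292 × 100 = -13.94%.

-13.94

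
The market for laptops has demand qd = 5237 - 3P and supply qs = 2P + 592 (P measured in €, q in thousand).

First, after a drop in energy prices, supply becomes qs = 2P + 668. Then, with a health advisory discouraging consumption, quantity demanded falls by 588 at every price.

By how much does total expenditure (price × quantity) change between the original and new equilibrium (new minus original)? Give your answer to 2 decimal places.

Original equilibrium: 5237 - 3P = 2P + 592 gives 4645 = 5P, so P = 929 and q = 2450.
The shock moves the curves to qd = 4649 - 3P and qs = 2P + 668.
New equilibrium: 4649 - 3P = 2P + 668 ⇒ 3981 = 5P ⇒ P = 796.2, q = 2260.4.
Expenditure moves from 929×2450 = 2276050 to 796.2×2260.4 = 1799730.48; change = -476319.52.

-476319.52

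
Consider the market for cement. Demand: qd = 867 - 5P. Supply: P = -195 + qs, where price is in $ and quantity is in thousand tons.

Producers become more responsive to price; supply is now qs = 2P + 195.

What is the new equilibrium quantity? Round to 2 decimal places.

387.00

Original equilibrium: 867 - 5P = P + 195 gives 672 = 6P, so P = 112 and q = 307.
The shock moves the curves to qd = 867 - 5P and qs = 2P + 195.
New equilibrium: 867 - 5P = 2P + 195 ⇒ 672 = 7P ⇒ P = 96, q = 387.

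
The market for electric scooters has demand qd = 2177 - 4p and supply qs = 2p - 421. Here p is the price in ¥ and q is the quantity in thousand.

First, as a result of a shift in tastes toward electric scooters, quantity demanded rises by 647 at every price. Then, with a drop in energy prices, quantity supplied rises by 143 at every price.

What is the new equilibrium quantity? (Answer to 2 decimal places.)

Initially, 2177 - 4p = 2p - 421, so 2598 = 6p and p = 433, q = 445.
The new curves are qd = 2824 - 4p (demand) and qs = 2p - 278 (supply).
Setting them equal: 2824 - 4p = 2p - 278 → 3102 = 6p, so p = 517 and q = 756.

756.00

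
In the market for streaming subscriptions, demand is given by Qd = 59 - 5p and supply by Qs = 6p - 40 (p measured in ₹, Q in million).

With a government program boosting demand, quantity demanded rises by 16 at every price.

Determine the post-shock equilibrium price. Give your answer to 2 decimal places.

10.45

Before the shock: 59 - 5p = 6p - 40 ⇒ 99 = 11p ⇒ p = 9, Q = 14.
After the shift, demand is Qd = 75 - 5p and supply is Qs = 6p - 40.
New equilibrium: 75 - 5p = 6p - 40 ⇒ 115 = 11p ⇒ p = 115/11 ≈ 10.4545, Q = 250/11 ≈ 22.7273.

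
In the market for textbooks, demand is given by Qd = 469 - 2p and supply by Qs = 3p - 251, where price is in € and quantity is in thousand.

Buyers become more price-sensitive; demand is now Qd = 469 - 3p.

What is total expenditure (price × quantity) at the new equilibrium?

Solve the original market: 469 - 2p = 3p - 251, hence p = 144 and Q = 181.
The shock moves the curves to Qd = 469 - 3p and Qs = 3p - 251.
Clearing the new market: 469 - 3p = 3p - 251, so p = 120 and Q = 109.
New expenditure = 120 × 109 = 13080.

13080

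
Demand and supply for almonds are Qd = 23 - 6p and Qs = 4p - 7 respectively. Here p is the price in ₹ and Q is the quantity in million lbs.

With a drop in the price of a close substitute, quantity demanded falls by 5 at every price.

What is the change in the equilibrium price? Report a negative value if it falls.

Before the shock: 23 - 6p = 4p - 7 ⇒ 30 = 10p ⇒ p = 3, Q = 5.
After the shift, demand is Qd = 18 - 6p and supply is Qs = 4p - 7.
New equilibrium: 18 - 6p = 4p - 7 ⇒ 25 = 10p ⇒ p = 2.5, Q = 3.
Δp = 2.5 − 3 = -0.5.

-0.5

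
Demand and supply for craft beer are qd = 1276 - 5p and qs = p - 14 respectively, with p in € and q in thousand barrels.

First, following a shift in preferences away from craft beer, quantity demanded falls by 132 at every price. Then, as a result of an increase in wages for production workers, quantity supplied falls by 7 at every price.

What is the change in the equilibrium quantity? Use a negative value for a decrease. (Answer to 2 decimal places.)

Original equilibrium: 1276 - 5p = p - 14 gives 1290 = 6p, so p = 215 and q = 201.
The new curves are qd = 1144 - 5p (demand) and qs = p - 21 (supply).
Setting them equal: 1144 - 5p = p - 21 → 1165 = 6p, so p = 1165/6 ≈ 194.1667 and q = 1039/6 ≈ 173.1667.
Δq = 173.1667 − 201 = -27.83.

-27.83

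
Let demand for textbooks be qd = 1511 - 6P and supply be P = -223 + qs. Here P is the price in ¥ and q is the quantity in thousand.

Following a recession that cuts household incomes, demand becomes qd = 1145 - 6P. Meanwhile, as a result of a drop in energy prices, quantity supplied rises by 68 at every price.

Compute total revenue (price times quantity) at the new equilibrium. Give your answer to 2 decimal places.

Original equilibrium: 1511 - 6P = P + 223 gives 1288 = 7P, so P = 184 and q = 407.
With the change applied: demand qd = 1145 - 6P, supply qs = P + 291.
New equilibrium: 1145 - 6P = P + 291 ⇒ 854 = 7P ⇒ P = 122, q = 413.
New expenditure = 122 × 413 = 50386.00.

50386.00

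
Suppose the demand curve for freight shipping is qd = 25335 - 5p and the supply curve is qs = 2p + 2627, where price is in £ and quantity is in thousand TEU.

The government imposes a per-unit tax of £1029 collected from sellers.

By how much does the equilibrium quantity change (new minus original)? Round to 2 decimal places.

Solve the original market: 25335 - 5p = 2p + 2627, hence p = 3244 and q = 9115.
Since sellers keep the price net of the tax, the effective supply curve becomes qs = 2p + 569.
Equate the new curves: 25335 - 5p = 2p + 569, giving 24766 = 7p, p = 3538, q = 7645.
Δq = 7645 − 9115 = -1470.00.

-1470.00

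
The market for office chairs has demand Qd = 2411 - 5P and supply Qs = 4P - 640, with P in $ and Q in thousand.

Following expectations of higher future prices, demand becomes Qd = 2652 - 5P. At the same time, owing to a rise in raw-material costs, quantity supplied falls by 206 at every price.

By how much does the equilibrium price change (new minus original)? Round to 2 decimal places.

+49.67

Initially, 2411 - 5P = 4P - 640, so 3051 = 9P and P = 339, Q = 716.
With the change applied: demand Qd = 2652 - 5P, supply Qs = 4P - 846.
Equate the new curves: 2652 - 5P = 4P - 846, giving 3498 = 9P, P = 1166/3 ≈ 388.6667, Q = 2126/3 ≈ 708.6667.
ΔP = 388.6667 − 339 = +49.67.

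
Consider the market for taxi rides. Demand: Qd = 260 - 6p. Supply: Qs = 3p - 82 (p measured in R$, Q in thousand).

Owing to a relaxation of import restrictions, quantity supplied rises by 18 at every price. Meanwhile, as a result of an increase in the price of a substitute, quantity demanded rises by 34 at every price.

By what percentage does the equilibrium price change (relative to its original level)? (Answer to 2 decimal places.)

+4.68

Before the shock: 260 - 6p = 3p - 82 ⇒ 342 = 9p ⇒ p = 38, Q = 32.
After the shift, demand is Qd = 294 - 6p and supply is Qs = 3p - 64.
Clearing the new market: 294 - 6p = 3p - 64, so p = 358/9 ≈ 39.7778 and Q = 166/3 ≈ 55.3333.
%Δp = (39.7778 − 38) / 38 × 100 = +4.68%.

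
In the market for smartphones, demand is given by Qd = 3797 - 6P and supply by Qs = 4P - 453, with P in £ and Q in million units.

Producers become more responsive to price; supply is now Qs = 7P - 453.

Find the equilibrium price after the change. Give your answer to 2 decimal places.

326.92

Original equilibrium: 3797 - 6P = 4P - 453 gives 4250 = 10P, so P = 425 and Q = 1247.
The shock moves the curves to Qd = 3797 - 6P and Qs = 7P - 453.
Setting them equal: 3797 - 6P = 7P - 453 → 4250 = 13P, so P = 4250/13 ≈ 326.9231 and Q = 23861/13 ≈ 1835.4615.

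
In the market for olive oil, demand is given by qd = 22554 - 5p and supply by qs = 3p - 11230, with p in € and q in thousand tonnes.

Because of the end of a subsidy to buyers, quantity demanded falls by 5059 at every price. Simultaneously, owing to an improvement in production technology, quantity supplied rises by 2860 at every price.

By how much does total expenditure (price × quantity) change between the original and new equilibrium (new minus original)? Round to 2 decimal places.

-1778861.45

Original equilibrium: 22554 - 5p = 3p - 11230 gives 33784 = 8p, so p = 4223 and q = 1439.
After the shift, demand is qd = 17495 - 5p and supply is qs = 3p - 8370.
Equate the new curves: 17495 - 5p = 3p - 8370, giving 25865 = 8p, p = 3233.125, q = 1329.375.
Expenditure moves from 4223×1439 = 6076897 to 3233.125×1329.375 = 4298035.546875; change = -1778861.45.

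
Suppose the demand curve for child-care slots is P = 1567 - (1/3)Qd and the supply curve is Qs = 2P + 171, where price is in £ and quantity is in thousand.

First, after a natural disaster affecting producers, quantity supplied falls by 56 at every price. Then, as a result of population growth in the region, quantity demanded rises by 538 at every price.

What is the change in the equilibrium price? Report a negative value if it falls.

Original equilibrium: 4701 - 3P = 2P + 171 gives 4530 = 5P, so P = 906 and Q = 1983.
The shock moves the curves to Qd = 5239 - 3P and Qs = 2P + 115.
Setting them equal: 5239 - 3P = 2P + 115 → 5124 = 5P, so P = 1024.8 and Q = 2164.6.
ΔP = 1024.8 − 906 = +118.8.

+118.8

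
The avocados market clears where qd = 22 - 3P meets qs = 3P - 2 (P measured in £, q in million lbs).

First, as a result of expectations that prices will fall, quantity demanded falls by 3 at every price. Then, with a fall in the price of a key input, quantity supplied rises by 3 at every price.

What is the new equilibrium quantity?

10

Initially, 22 - 3P = 3P - 2, so 24 = 6P and P = 4, q = 10.
The shock moves the curves to qd = 19 - 3P and qs = 3P + 1.
Equate the new curves: 19 - 3P = 3P + 1, giving 18 = 6P, P = 3, q = 10.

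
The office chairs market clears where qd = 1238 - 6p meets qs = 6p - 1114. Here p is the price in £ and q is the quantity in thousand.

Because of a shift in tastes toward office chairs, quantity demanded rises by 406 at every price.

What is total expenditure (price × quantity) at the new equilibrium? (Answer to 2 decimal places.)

60905.83

Before the shock: 1238 - 6p = 6p - 1114 ⇒ 2352 = 12p ⇒ p = 196, q = 62.
After the shift, demand is qd = 1644 - 6p and supply is qs = 6p - 1114.
Clearing the new market: 1644 - 6p = 6p - 1114, so p = 1379/6 ≈ 229.8333 and q = 265.
New expenditure = 229.8333 × 265 = 60905.83.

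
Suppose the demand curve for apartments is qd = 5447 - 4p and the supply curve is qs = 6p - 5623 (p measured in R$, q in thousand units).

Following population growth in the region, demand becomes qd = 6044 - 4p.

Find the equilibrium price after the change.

1166.7

Original equilibrium: 5447 - 4p = 6p - 5623 gives 11070 = 10p, so p = 1107 and q = 1019.
The new curves are qd = 6044 - 4p (demand) and qs = 6p - 5623 (supply).
New equilibrium: 6044 - 4p = 6p - 5623 ⇒ 11667 = 10p ⇒ p = 1166.7, q = 1377.2.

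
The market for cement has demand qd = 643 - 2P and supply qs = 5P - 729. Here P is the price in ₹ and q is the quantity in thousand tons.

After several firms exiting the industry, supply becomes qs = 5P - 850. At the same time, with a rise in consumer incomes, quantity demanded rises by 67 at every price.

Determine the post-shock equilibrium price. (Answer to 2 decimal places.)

Initially, 643 - 2P = 5P - 729, so 1372 = 7P and P = 196, q = 251.
The shock moves the curves to qd = 710 - 2P and qs = 5P - 850.
Equate the new curves: 710 - 2P = 5P - 850, giving 1560 = 7P, P = 1560/7 ≈ 222.8571, q = 1850/7 ≈ 264.2857.

222.86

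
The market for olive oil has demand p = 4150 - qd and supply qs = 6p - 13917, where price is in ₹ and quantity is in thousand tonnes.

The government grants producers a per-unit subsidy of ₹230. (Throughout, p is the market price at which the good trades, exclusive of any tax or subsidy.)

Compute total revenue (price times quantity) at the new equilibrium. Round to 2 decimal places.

Solve the original market: 4150 - p = 6p - 13917, hence p = 2581 and q = 1569.
Since sellers receive the price plus the subsidy, the effective supply curve becomes qs = 6p - 12537.
Clearing the new market: 4150 - p = 6p - 12537, so p = 16687/7 ≈ 2383.8571 and q = 12363/7 ≈ 1766.1429.
New expenditure = 2383.8571 × 1766.1429 = 4210232.27.

4210232.27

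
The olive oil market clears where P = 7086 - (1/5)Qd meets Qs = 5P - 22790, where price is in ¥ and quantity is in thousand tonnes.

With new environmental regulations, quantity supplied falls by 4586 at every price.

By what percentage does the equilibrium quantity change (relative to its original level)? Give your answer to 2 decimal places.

Initially, 35430 - 5P = 5P - 22790, so 58220 = 10P and P = 5822, Q = 6320.
The new curves are Qd = 35430 - 5P (demand) and Qs = 5P - 27376 (supply).
Setting them equal: 35430 - 5P = 5P - 27376 → 62806 = 10P, so P = 6280.6 and Q = 4027.
%ΔQ = (4027 − 6320) / 6320 × 100 = -36.28%.

-36.28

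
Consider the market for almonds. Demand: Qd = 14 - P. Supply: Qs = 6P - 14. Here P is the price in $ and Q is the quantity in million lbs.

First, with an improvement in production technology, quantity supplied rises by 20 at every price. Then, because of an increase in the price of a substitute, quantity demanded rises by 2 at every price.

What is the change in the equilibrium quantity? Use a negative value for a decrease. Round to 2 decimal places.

+4.57

Initially, 14 - P = 6P - 14, so 28 = 7P and P = 4, Q = 10.
The shock moves the curves to Qd = 16 - P and Qs = 6P + 6.
Setting them equal: 16 - P = 6P + 6 → 10 = 7P, so P = 10/7 ≈ 1.4286 and Q = 102/7 ≈ 14.5714.
ΔQ = 14.5714 − 10 = +4.57.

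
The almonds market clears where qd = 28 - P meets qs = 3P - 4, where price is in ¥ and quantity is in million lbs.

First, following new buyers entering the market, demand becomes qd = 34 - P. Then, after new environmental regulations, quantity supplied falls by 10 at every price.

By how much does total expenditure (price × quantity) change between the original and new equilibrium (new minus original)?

Initially, 28 - P = 3P - 4, so 32 = 4P and P = 8, q = 20.
With the change applied: demand qd = 34 - P, supply qs = 3P - 14.
Clearing the new market: 34 - P = 3P - 14, so P = 12 and q = 22.
Expenditure moves from 8×20 = 160 to 12×22 = 264; change = +104.

+104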